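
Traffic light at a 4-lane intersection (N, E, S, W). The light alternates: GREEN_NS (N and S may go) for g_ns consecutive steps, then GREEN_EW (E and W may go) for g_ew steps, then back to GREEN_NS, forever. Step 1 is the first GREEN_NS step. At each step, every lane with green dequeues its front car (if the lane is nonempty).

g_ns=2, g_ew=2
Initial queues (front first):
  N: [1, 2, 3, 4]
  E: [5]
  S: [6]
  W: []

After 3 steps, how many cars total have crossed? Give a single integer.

Answer: 4

Derivation:
Step 1 [NS]: N:car1-GO,E:wait,S:car6-GO,W:wait | queues: N=3 E=1 S=0 W=0
Step 2 [NS]: N:car2-GO,E:wait,S:empty,W:wait | queues: N=2 E=1 S=0 W=0
Step 3 [EW]: N:wait,E:car5-GO,S:wait,W:empty | queues: N=2 E=0 S=0 W=0
Cars crossed by step 3: 4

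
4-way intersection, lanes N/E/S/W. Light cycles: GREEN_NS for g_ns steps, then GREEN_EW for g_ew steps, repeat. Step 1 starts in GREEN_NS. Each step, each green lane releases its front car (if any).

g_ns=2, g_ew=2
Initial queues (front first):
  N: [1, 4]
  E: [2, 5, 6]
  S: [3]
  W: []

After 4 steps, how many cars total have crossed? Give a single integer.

Step 1 [NS]: N:car1-GO,E:wait,S:car3-GO,W:wait | queues: N=1 E=3 S=0 W=0
Step 2 [NS]: N:car4-GO,E:wait,S:empty,W:wait | queues: N=0 E=3 S=0 W=0
Step 3 [EW]: N:wait,E:car2-GO,S:wait,W:empty | queues: N=0 E=2 S=0 W=0
Step 4 [EW]: N:wait,E:car5-GO,S:wait,W:empty | queues: N=0 E=1 S=0 W=0
Cars crossed by step 4: 5

Answer: 5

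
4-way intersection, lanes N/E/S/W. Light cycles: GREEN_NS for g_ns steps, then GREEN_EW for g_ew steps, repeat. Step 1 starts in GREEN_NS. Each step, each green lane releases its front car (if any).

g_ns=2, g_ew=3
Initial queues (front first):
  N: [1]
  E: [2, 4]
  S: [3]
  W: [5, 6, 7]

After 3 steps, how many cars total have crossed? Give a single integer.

Answer: 4

Derivation:
Step 1 [NS]: N:car1-GO,E:wait,S:car3-GO,W:wait | queues: N=0 E=2 S=0 W=3
Step 2 [NS]: N:empty,E:wait,S:empty,W:wait | queues: N=0 E=2 S=0 W=3
Step 3 [EW]: N:wait,E:car2-GO,S:wait,W:car5-GO | queues: N=0 E=1 S=0 W=2
Cars crossed by step 3: 4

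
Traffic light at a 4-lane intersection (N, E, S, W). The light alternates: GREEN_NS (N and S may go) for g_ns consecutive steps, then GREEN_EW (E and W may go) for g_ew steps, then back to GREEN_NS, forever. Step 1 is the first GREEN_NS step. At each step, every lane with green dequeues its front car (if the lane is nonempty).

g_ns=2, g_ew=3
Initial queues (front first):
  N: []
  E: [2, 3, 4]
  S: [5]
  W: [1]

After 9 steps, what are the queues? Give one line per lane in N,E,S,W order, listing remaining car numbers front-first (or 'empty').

Step 1 [NS]: N:empty,E:wait,S:car5-GO,W:wait | queues: N=0 E=3 S=0 W=1
Step 2 [NS]: N:empty,E:wait,S:empty,W:wait | queues: N=0 E=3 S=0 W=1
Step 3 [EW]: N:wait,E:car2-GO,S:wait,W:car1-GO | queues: N=0 E=2 S=0 W=0
Step 4 [EW]: N:wait,E:car3-GO,S:wait,W:empty | queues: N=0 E=1 S=0 W=0
Step 5 [EW]: N:wait,E:car4-GO,S:wait,W:empty | queues: N=0 E=0 S=0 W=0

N: empty
E: empty
S: empty
W: empty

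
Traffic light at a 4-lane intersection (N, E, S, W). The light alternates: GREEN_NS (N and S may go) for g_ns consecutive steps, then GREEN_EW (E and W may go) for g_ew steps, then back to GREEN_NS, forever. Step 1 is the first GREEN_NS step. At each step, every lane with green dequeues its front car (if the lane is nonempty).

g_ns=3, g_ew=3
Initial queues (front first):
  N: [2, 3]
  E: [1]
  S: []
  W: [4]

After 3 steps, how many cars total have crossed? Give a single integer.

Step 1 [NS]: N:car2-GO,E:wait,S:empty,W:wait | queues: N=1 E=1 S=0 W=1
Step 2 [NS]: N:car3-GO,E:wait,S:empty,W:wait | queues: N=0 E=1 S=0 W=1
Step 3 [NS]: N:empty,E:wait,S:empty,W:wait | queues: N=0 E=1 S=0 W=1
Cars crossed by step 3: 2

Answer: 2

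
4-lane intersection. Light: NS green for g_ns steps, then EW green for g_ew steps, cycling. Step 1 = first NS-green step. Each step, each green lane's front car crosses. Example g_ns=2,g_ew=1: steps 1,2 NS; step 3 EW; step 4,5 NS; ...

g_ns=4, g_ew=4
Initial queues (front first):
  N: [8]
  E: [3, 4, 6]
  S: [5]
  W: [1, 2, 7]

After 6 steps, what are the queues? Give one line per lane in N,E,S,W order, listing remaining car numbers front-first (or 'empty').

Step 1 [NS]: N:car8-GO,E:wait,S:car5-GO,W:wait | queues: N=0 E=3 S=0 W=3
Step 2 [NS]: N:empty,E:wait,S:empty,W:wait | queues: N=0 E=3 S=0 W=3
Step 3 [NS]: N:empty,E:wait,S:empty,W:wait | queues: N=0 E=3 S=0 W=3
Step 4 [NS]: N:empty,E:wait,S:empty,W:wait | queues: N=0 E=3 S=0 W=3
Step 5 [EW]: N:wait,E:car3-GO,S:wait,W:car1-GO | queues: N=0 E=2 S=0 W=2
Step 6 [EW]: N:wait,E:car4-GO,S:wait,W:car2-GO | queues: N=0 E=1 S=0 W=1

N: empty
E: 6
S: empty
W: 7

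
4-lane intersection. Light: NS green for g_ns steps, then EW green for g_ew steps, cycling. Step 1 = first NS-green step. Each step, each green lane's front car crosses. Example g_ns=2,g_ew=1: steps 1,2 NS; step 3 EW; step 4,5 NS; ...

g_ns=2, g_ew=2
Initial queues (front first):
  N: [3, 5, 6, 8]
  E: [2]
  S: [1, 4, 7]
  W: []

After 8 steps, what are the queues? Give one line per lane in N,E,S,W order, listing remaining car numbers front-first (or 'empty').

Step 1 [NS]: N:car3-GO,E:wait,S:car1-GO,W:wait | queues: N=3 E=1 S=2 W=0
Step 2 [NS]: N:car5-GO,E:wait,S:car4-GO,W:wait | queues: N=2 E=1 S=1 W=0
Step 3 [EW]: N:wait,E:car2-GO,S:wait,W:empty | queues: N=2 E=0 S=1 W=0
Step 4 [EW]: N:wait,E:empty,S:wait,W:empty | queues: N=2 E=0 S=1 W=0
Step 5 [NS]: N:car6-GO,E:wait,S:car7-GO,W:wait | queues: N=1 E=0 S=0 W=0
Step 6 [NS]: N:car8-GO,E:wait,S:empty,W:wait | queues: N=0 E=0 S=0 W=0

N: empty
E: empty
S: empty
W: empty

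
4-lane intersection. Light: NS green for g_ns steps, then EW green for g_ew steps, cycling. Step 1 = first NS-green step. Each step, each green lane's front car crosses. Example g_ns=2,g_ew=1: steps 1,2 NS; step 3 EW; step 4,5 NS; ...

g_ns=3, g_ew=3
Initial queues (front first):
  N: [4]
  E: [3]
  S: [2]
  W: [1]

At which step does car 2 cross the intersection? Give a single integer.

Step 1 [NS]: N:car4-GO,E:wait,S:car2-GO,W:wait | queues: N=0 E=1 S=0 W=1
Step 2 [NS]: N:empty,E:wait,S:empty,W:wait | queues: N=0 E=1 S=0 W=1
Step 3 [NS]: N:empty,E:wait,S:empty,W:wait | queues: N=0 E=1 S=0 W=1
Step 4 [EW]: N:wait,E:car3-GO,S:wait,W:car1-GO | queues: N=0 E=0 S=0 W=0
Car 2 crosses at step 1

1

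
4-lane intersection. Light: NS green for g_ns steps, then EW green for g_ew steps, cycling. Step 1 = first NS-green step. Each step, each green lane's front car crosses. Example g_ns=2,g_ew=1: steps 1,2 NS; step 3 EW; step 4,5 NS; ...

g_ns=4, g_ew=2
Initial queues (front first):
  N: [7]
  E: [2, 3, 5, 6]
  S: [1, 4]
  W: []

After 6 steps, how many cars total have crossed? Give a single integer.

Answer: 5

Derivation:
Step 1 [NS]: N:car7-GO,E:wait,S:car1-GO,W:wait | queues: N=0 E=4 S=1 W=0
Step 2 [NS]: N:empty,E:wait,S:car4-GO,W:wait | queues: N=0 E=4 S=0 W=0
Step 3 [NS]: N:empty,E:wait,S:empty,W:wait | queues: N=0 E=4 S=0 W=0
Step 4 [NS]: N:empty,E:wait,S:empty,W:wait | queues: N=0 E=4 S=0 W=0
Step 5 [EW]: N:wait,E:car2-GO,S:wait,W:empty | queues: N=0 E=3 S=0 W=0
Step 6 [EW]: N:wait,E:car3-GO,S:wait,W:empty | queues: N=0 E=2 S=0 W=0
Cars crossed by step 6: 5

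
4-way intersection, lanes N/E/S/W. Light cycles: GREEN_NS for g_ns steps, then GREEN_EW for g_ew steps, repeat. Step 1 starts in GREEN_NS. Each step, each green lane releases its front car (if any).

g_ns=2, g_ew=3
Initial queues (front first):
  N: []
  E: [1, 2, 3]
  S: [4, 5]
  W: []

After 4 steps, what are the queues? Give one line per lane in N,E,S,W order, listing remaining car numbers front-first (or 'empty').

Step 1 [NS]: N:empty,E:wait,S:car4-GO,W:wait | queues: N=0 E=3 S=1 W=0
Step 2 [NS]: N:empty,E:wait,S:car5-GO,W:wait | queues: N=0 E=3 S=0 W=0
Step 3 [EW]: N:wait,E:car1-GO,S:wait,W:empty | queues: N=0 E=2 S=0 W=0
Step 4 [EW]: N:wait,E:car2-GO,S:wait,W:empty | queues: N=0 E=1 S=0 W=0

N: empty
E: 3
S: empty
W: empty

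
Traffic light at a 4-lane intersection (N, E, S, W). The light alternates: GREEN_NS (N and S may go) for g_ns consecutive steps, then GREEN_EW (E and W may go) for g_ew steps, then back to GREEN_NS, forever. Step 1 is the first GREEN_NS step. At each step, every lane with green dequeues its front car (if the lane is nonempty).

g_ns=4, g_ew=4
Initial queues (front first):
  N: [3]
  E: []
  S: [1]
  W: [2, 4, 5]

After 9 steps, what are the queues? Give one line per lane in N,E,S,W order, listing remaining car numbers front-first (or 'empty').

Step 1 [NS]: N:car3-GO,E:wait,S:car1-GO,W:wait | queues: N=0 E=0 S=0 W=3
Step 2 [NS]: N:empty,E:wait,S:empty,W:wait | queues: N=0 E=0 S=0 W=3
Step 3 [NS]: N:empty,E:wait,S:empty,W:wait | queues: N=0 E=0 S=0 W=3
Step 4 [NS]: N:empty,E:wait,S:empty,W:wait | queues: N=0 E=0 S=0 W=3
Step 5 [EW]: N:wait,E:empty,S:wait,W:car2-GO | queues: N=0 E=0 S=0 W=2
Step 6 [EW]: N:wait,E:empty,S:wait,W:car4-GO | queues: N=0 E=0 S=0 W=1
Step 7 [EW]: N:wait,E:empty,S:wait,W:car5-GO | queues: N=0 E=0 S=0 W=0

N: empty
E: empty
S: empty
W: empty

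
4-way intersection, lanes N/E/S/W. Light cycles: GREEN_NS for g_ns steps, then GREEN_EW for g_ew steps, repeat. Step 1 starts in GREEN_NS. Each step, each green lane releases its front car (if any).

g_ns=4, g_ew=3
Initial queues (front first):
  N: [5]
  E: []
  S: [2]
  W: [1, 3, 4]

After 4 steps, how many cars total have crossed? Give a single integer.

Answer: 2

Derivation:
Step 1 [NS]: N:car5-GO,E:wait,S:car2-GO,W:wait | queues: N=0 E=0 S=0 W=3
Step 2 [NS]: N:empty,E:wait,S:empty,W:wait | queues: N=0 E=0 S=0 W=3
Step 3 [NS]: N:empty,E:wait,S:empty,W:wait | queues: N=0 E=0 S=0 W=3
Step 4 [NS]: N:empty,E:wait,S:empty,W:wait | queues: N=0 E=0 S=0 W=3
Cars crossed by step 4: 2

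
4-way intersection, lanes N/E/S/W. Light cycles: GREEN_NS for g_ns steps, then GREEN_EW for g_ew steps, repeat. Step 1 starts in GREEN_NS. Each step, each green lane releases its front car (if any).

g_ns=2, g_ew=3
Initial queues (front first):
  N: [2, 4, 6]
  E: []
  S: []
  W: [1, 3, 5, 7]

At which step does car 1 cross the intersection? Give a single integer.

Step 1 [NS]: N:car2-GO,E:wait,S:empty,W:wait | queues: N=2 E=0 S=0 W=4
Step 2 [NS]: N:car4-GO,E:wait,S:empty,W:wait | queues: N=1 E=0 S=0 W=4
Step 3 [EW]: N:wait,E:empty,S:wait,W:car1-GO | queues: N=1 E=0 S=0 W=3
Step 4 [EW]: N:wait,E:empty,S:wait,W:car3-GO | queues: N=1 E=0 S=0 W=2
Step 5 [EW]: N:wait,E:empty,S:wait,W:car5-GO | queues: N=1 E=0 S=0 W=1
Step 6 [NS]: N:car6-GO,E:wait,S:empty,W:wait | queues: N=0 E=0 S=0 W=1
Step 7 [NS]: N:empty,E:wait,S:empty,W:wait | queues: N=0 E=0 S=0 W=1
Step 8 [EW]: N:wait,E:empty,S:wait,W:car7-GO | queues: N=0 E=0 S=0 W=0
Car 1 crosses at step 3

3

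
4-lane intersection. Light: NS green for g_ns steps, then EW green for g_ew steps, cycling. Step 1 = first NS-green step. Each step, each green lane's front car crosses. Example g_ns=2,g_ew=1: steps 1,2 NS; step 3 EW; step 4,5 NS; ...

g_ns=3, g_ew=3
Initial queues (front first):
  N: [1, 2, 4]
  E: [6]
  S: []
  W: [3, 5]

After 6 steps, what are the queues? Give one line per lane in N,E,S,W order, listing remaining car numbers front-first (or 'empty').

Step 1 [NS]: N:car1-GO,E:wait,S:empty,W:wait | queues: N=2 E=1 S=0 W=2
Step 2 [NS]: N:car2-GO,E:wait,S:empty,W:wait | queues: N=1 E=1 S=0 W=2
Step 3 [NS]: N:car4-GO,E:wait,S:empty,W:wait | queues: N=0 E=1 S=0 W=2
Step 4 [EW]: N:wait,E:car6-GO,S:wait,W:car3-GO | queues: N=0 E=0 S=0 W=1
Step 5 [EW]: N:wait,E:empty,S:wait,W:car5-GO | queues: N=0 E=0 S=0 W=0

N: empty
E: empty
S: empty
W: empty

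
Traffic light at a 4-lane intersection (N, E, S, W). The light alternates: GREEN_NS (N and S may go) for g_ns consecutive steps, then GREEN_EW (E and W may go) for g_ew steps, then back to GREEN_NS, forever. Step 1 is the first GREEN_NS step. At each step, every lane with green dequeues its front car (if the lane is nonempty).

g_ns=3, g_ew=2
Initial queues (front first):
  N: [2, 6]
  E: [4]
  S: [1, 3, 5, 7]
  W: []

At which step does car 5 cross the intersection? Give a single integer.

Step 1 [NS]: N:car2-GO,E:wait,S:car1-GO,W:wait | queues: N=1 E=1 S=3 W=0
Step 2 [NS]: N:car6-GO,E:wait,S:car3-GO,W:wait | queues: N=0 E=1 S=2 W=0
Step 3 [NS]: N:empty,E:wait,S:car5-GO,W:wait | queues: N=0 E=1 S=1 W=0
Step 4 [EW]: N:wait,E:car4-GO,S:wait,W:empty | queues: N=0 E=0 S=1 W=0
Step 5 [EW]: N:wait,E:empty,S:wait,W:empty | queues: N=0 E=0 S=1 W=0
Step 6 [NS]: N:empty,E:wait,S:car7-GO,W:wait | queues: N=0 E=0 S=0 W=0
Car 5 crosses at step 3

3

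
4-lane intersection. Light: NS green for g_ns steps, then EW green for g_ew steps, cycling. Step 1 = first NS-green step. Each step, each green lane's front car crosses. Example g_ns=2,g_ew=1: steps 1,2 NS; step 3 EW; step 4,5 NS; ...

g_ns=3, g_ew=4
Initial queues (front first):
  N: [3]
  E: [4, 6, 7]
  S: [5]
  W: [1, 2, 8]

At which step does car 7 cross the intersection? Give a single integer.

Step 1 [NS]: N:car3-GO,E:wait,S:car5-GO,W:wait | queues: N=0 E=3 S=0 W=3
Step 2 [NS]: N:empty,E:wait,S:empty,W:wait | queues: N=0 E=3 S=0 W=3
Step 3 [NS]: N:empty,E:wait,S:empty,W:wait | queues: N=0 E=3 S=0 W=3
Step 4 [EW]: N:wait,E:car4-GO,S:wait,W:car1-GO | queues: N=0 E=2 S=0 W=2
Step 5 [EW]: N:wait,E:car6-GO,S:wait,W:car2-GO | queues: N=0 E=1 S=0 W=1
Step 6 [EW]: N:wait,E:car7-GO,S:wait,W:car8-GO | queues: N=0 E=0 S=0 W=0
Car 7 crosses at step 6

6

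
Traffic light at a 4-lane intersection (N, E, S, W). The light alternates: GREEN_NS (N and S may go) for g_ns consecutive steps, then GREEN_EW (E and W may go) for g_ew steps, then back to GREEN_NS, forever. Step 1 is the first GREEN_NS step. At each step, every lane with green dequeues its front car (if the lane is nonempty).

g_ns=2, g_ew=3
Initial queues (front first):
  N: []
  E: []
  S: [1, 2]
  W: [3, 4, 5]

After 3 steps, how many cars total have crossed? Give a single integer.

Step 1 [NS]: N:empty,E:wait,S:car1-GO,W:wait | queues: N=0 E=0 S=1 W=3
Step 2 [NS]: N:empty,E:wait,S:car2-GO,W:wait | queues: N=0 E=0 S=0 W=3
Step 3 [EW]: N:wait,E:empty,S:wait,W:car3-GO | queues: N=0 E=0 S=0 W=2
Cars crossed by step 3: 3

Answer: 3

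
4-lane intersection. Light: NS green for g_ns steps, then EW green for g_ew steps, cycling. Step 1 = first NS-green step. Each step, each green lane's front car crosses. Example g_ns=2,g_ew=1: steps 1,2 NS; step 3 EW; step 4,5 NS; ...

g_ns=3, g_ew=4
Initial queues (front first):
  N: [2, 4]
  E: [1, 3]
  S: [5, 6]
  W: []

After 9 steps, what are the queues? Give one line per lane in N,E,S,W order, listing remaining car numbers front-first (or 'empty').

Step 1 [NS]: N:car2-GO,E:wait,S:car5-GO,W:wait | queues: N=1 E=2 S=1 W=0
Step 2 [NS]: N:car4-GO,E:wait,S:car6-GO,W:wait | queues: N=0 E=2 S=0 W=0
Step 3 [NS]: N:empty,E:wait,S:empty,W:wait | queues: N=0 E=2 S=0 W=0
Step 4 [EW]: N:wait,E:car1-GO,S:wait,W:empty | queues: N=0 E=1 S=0 W=0
Step 5 [EW]: N:wait,E:car3-GO,S:wait,W:empty | queues: N=0 E=0 S=0 W=0

N: empty
E: empty
S: empty
W: empty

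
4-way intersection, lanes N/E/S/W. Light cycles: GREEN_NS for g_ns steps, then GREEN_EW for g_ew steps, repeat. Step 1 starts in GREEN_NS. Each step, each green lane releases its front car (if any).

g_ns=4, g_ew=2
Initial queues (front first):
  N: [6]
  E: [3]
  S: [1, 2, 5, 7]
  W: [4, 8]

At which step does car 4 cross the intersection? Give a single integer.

Step 1 [NS]: N:car6-GO,E:wait,S:car1-GO,W:wait | queues: N=0 E=1 S=3 W=2
Step 2 [NS]: N:empty,E:wait,S:car2-GO,W:wait | queues: N=0 E=1 S=2 W=2
Step 3 [NS]: N:empty,E:wait,S:car5-GO,W:wait | queues: N=0 E=1 S=1 W=2
Step 4 [NS]: N:empty,E:wait,S:car7-GO,W:wait | queues: N=0 E=1 S=0 W=2
Step 5 [EW]: N:wait,E:car3-GO,S:wait,W:car4-GO | queues: N=0 E=0 S=0 W=1
Step 6 [EW]: N:wait,E:empty,S:wait,W:car8-GO | queues: N=0 E=0 S=0 W=0
Car 4 crosses at step 5

5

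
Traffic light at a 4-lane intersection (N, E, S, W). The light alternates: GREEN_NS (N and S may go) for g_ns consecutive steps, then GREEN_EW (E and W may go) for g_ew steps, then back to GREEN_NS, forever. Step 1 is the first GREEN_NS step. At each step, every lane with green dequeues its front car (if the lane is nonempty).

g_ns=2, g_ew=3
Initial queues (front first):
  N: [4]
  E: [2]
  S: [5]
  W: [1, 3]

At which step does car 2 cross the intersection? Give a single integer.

Step 1 [NS]: N:car4-GO,E:wait,S:car5-GO,W:wait | queues: N=0 E=1 S=0 W=2
Step 2 [NS]: N:empty,E:wait,S:empty,W:wait | queues: N=0 E=1 S=0 W=2
Step 3 [EW]: N:wait,E:car2-GO,S:wait,W:car1-GO | queues: N=0 E=0 S=0 W=1
Step 4 [EW]: N:wait,E:empty,S:wait,W:car3-GO | queues: N=0 E=0 S=0 W=0
Car 2 crosses at step 3

3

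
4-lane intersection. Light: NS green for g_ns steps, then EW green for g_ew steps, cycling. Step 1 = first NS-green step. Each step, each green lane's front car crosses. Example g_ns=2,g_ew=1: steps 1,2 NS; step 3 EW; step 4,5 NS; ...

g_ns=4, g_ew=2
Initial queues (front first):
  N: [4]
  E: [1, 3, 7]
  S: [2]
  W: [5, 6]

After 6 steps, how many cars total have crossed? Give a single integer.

Step 1 [NS]: N:car4-GO,E:wait,S:car2-GO,W:wait | queues: N=0 E=3 S=0 W=2
Step 2 [NS]: N:empty,E:wait,S:empty,W:wait | queues: N=0 E=3 S=0 W=2
Step 3 [NS]: N:empty,E:wait,S:empty,W:wait | queues: N=0 E=3 S=0 W=2
Step 4 [NS]: N:empty,E:wait,S:empty,W:wait | queues: N=0 E=3 S=0 W=2
Step 5 [EW]: N:wait,E:car1-GO,S:wait,W:car5-GO | queues: N=0 E=2 S=0 W=1
Step 6 [EW]: N:wait,E:car3-GO,S:wait,W:car6-GO | queues: N=0 E=1 S=0 W=0
Cars crossed by step 6: 6

Answer: 6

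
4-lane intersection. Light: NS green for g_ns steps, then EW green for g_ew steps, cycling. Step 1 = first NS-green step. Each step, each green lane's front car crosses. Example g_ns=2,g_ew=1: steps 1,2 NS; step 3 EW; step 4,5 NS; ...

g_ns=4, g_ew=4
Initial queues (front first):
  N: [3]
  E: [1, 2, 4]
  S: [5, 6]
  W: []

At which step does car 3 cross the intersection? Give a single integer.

Step 1 [NS]: N:car3-GO,E:wait,S:car5-GO,W:wait | queues: N=0 E=3 S=1 W=0
Step 2 [NS]: N:empty,E:wait,S:car6-GO,W:wait | queues: N=0 E=3 S=0 W=0
Step 3 [NS]: N:empty,E:wait,S:empty,W:wait | queues: N=0 E=3 S=0 W=0
Step 4 [NS]: N:empty,E:wait,S:empty,W:wait | queues: N=0 E=3 S=0 W=0
Step 5 [EW]: N:wait,E:car1-GO,S:wait,W:empty | queues: N=0 E=2 S=0 W=0
Step 6 [EW]: N:wait,E:car2-GO,S:wait,W:empty | queues: N=0 E=1 S=0 W=0
Step 7 [EW]: N:wait,E:car4-GO,S:wait,W:empty | queues: N=0 E=0 S=0 W=0
Car 3 crosses at step 1

1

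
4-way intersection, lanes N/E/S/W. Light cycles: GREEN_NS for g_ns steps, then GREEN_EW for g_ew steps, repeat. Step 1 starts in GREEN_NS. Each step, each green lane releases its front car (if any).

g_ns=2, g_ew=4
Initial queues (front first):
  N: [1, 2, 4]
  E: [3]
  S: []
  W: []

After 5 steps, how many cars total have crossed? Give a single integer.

Answer: 3

Derivation:
Step 1 [NS]: N:car1-GO,E:wait,S:empty,W:wait | queues: N=2 E=1 S=0 W=0
Step 2 [NS]: N:car2-GO,E:wait,S:empty,W:wait | queues: N=1 E=1 S=0 W=0
Step 3 [EW]: N:wait,E:car3-GO,S:wait,W:empty | queues: N=1 E=0 S=0 W=0
Step 4 [EW]: N:wait,E:empty,S:wait,W:empty | queues: N=1 E=0 S=0 W=0
Step 5 [EW]: N:wait,E:empty,S:wait,W:empty | queues: N=1 E=0 S=0 W=0
Cars crossed by step 5: 3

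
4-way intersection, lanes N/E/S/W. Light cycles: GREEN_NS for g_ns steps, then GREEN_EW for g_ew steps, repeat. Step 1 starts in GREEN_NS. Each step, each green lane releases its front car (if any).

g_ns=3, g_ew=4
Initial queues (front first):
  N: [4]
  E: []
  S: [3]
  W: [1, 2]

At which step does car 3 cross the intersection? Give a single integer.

Step 1 [NS]: N:car4-GO,E:wait,S:car3-GO,W:wait | queues: N=0 E=0 S=0 W=2
Step 2 [NS]: N:empty,E:wait,S:empty,W:wait | queues: N=0 E=0 S=0 W=2
Step 3 [NS]: N:empty,E:wait,S:empty,W:wait | queues: N=0 E=0 S=0 W=2
Step 4 [EW]: N:wait,E:empty,S:wait,W:car1-GO | queues: N=0 E=0 S=0 W=1
Step 5 [EW]: N:wait,E:empty,S:wait,W:car2-GO | queues: N=0 E=0 S=0 W=0
Car 3 crosses at step 1

1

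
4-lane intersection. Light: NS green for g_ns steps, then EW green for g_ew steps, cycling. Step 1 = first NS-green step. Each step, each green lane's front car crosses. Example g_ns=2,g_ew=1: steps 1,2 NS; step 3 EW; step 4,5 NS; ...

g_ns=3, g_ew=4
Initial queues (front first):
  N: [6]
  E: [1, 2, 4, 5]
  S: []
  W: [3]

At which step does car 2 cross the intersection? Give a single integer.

Step 1 [NS]: N:car6-GO,E:wait,S:empty,W:wait | queues: N=0 E=4 S=0 W=1
Step 2 [NS]: N:empty,E:wait,S:empty,W:wait | queues: N=0 E=4 S=0 W=1
Step 3 [NS]: N:empty,E:wait,S:empty,W:wait | queues: N=0 E=4 S=0 W=1
Step 4 [EW]: N:wait,E:car1-GO,S:wait,W:car3-GO | queues: N=0 E=3 S=0 W=0
Step 5 [EW]: N:wait,E:car2-GO,S:wait,W:empty | queues: N=0 E=2 S=0 W=0
Step 6 [EW]: N:wait,E:car4-GO,S:wait,W:empty | queues: N=0 E=1 S=0 W=0
Step 7 [EW]: N:wait,E:car5-GO,S:wait,W:empty | queues: N=0 E=0 S=0 W=0
Car 2 crosses at step 5

5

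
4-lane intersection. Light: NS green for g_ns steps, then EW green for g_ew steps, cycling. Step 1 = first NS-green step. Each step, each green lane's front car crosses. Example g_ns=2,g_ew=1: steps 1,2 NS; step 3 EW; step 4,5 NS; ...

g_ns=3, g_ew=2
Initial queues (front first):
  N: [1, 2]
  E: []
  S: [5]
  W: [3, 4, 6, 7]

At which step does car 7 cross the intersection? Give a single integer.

Step 1 [NS]: N:car1-GO,E:wait,S:car5-GO,W:wait | queues: N=1 E=0 S=0 W=4
Step 2 [NS]: N:car2-GO,E:wait,S:empty,W:wait | queues: N=0 E=0 S=0 W=4
Step 3 [NS]: N:empty,E:wait,S:empty,W:wait | queues: N=0 E=0 S=0 W=4
Step 4 [EW]: N:wait,E:empty,S:wait,W:car3-GO | queues: N=0 E=0 S=0 W=3
Step 5 [EW]: N:wait,E:empty,S:wait,W:car4-GO | queues: N=0 E=0 S=0 W=2
Step 6 [NS]: N:empty,E:wait,S:empty,W:wait | queues: N=0 E=0 S=0 W=2
Step 7 [NS]: N:empty,E:wait,S:empty,W:wait | queues: N=0 E=0 S=0 W=2
Step 8 [NS]: N:empty,E:wait,S:empty,W:wait | queues: N=0 E=0 S=0 W=2
Step 9 [EW]: N:wait,E:empty,S:wait,W:car6-GO | queues: N=0 E=0 S=0 W=1
Step 10 [EW]: N:wait,E:empty,S:wait,W:car7-GO | queues: N=0 E=0 S=0 W=0
Car 7 crosses at step 10

10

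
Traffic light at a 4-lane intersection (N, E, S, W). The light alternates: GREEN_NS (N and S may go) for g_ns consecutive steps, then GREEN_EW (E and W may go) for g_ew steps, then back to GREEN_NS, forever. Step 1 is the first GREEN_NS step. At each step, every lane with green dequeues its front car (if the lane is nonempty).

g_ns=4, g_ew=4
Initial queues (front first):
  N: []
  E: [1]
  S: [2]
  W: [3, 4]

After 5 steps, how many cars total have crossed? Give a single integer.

Step 1 [NS]: N:empty,E:wait,S:car2-GO,W:wait | queues: N=0 E=1 S=0 W=2
Step 2 [NS]: N:empty,E:wait,S:empty,W:wait | queues: N=0 E=1 S=0 W=2
Step 3 [NS]: N:empty,E:wait,S:empty,W:wait | queues: N=0 E=1 S=0 W=2
Step 4 [NS]: N:empty,E:wait,S:empty,W:wait | queues: N=0 E=1 S=0 W=2
Step 5 [EW]: N:wait,E:car1-GO,S:wait,W:car3-GO | queues: N=0 E=0 S=0 W=1
Cars crossed by step 5: 3

Answer: 3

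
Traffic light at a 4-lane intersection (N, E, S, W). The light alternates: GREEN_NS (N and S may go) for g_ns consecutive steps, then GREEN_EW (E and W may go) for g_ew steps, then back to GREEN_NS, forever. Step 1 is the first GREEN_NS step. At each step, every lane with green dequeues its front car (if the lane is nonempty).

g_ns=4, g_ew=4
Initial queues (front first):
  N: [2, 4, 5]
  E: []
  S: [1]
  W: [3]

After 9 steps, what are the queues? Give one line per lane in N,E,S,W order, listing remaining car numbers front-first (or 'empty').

Step 1 [NS]: N:car2-GO,E:wait,S:car1-GO,W:wait | queues: N=2 E=0 S=0 W=1
Step 2 [NS]: N:car4-GO,E:wait,S:empty,W:wait | queues: N=1 E=0 S=0 W=1
Step 3 [NS]: N:car5-GO,E:wait,S:empty,W:wait | queues: N=0 E=0 S=0 W=1
Step 4 [NS]: N:empty,E:wait,S:empty,W:wait | queues: N=0 E=0 S=0 W=1
Step 5 [EW]: N:wait,E:empty,S:wait,W:car3-GO | queues: N=0 E=0 S=0 W=0

N: empty
E: empty
S: empty
W: empty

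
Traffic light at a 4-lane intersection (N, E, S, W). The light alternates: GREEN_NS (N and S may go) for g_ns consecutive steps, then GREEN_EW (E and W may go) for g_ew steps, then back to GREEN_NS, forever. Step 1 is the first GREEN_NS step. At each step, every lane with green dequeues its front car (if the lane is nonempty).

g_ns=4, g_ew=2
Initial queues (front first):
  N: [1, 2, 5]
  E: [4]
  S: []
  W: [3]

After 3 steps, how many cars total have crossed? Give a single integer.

Answer: 3

Derivation:
Step 1 [NS]: N:car1-GO,E:wait,S:empty,W:wait | queues: N=2 E=1 S=0 W=1
Step 2 [NS]: N:car2-GO,E:wait,S:empty,W:wait | queues: N=1 E=1 S=0 W=1
Step 3 [NS]: N:car5-GO,E:wait,S:empty,W:wait | queues: N=0 E=1 S=0 W=1
Cars crossed by step 3: 3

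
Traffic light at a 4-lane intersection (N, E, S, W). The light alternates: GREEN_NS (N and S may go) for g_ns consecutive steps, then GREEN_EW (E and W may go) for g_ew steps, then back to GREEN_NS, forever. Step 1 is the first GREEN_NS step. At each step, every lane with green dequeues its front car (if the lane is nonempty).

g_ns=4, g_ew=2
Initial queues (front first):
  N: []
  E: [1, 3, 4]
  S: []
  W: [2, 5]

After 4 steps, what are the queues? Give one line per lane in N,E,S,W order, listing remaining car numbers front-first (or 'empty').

Step 1 [NS]: N:empty,E:wait,S:empty,W:wait | queues: N=0 E=3 S=0 W=2
Step 2 [NS]: N:empty,E:wait,S:empty,W:wait | queues: N=0 E=3 S=0 W=2
Step 3 [NS]: N:empty,E:wait,S:empty,W:wait | queues: N=0 E=3 S=0 W=2
Step 4 [NS]: N:empty,E:wait,S:empty,W:wait | queues: N=0 E=3 S=0 W=2

N: empty
E: 1 3 4
S: empty
W: 2 5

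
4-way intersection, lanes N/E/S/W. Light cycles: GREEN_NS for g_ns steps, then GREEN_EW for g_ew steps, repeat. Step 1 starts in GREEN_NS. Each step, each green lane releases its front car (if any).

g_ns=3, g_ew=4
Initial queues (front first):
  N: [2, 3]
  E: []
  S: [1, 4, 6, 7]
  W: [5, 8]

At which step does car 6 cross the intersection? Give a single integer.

Step 1 [NS]: N:car2-GO,E:wait,S:car1-GO,W:wait | queues: N=1 E=0 S=3 W=2
Step 2 [NS]: N:car3-GO,E:wait,S:car4-GO,W:wait | queues: N=0 E=0 S=2 W=2
Step 3 [NS]: N:empty,E:wait,S:car6-GO,W:wait | queues: N=0 E=0 S=1 W=2
Step 4 [EW]: N:wait,E:empty,S:wait,W:car5-GO | queues: N=0 E=0 S=1 W=1
Step 5 [EW]: N:wait,E:empty,S:wait,W:car8-GO | queues: N=0 E=0 S=1 W=0
Step 6 [EW]: N:wait,E:empty,S:wait,W:empty | queues: N=0 E=0 S=1 W=0
Step 7 [EW]: N:wait,E:empty,S:wait,W:empty | queues: N=0 E=0 S=1 W=0
Step 8 [NS]: N:empty,E:wait,S:car7-GO,W:wait | queues: N=0 E=0 S=0 W=0
Car 6 crosses at step 3

3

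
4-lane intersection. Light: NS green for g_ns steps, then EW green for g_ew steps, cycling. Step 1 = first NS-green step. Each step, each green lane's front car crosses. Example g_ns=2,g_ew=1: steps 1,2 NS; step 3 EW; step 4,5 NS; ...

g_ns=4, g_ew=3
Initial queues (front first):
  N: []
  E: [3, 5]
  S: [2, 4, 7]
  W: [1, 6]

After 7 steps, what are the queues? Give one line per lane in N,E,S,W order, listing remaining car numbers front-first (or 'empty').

Step 1 [NS]: N:empty,E:wait,S:car2-GO,W:wait | queues: N=0 E=2 S=2 W=2
Step 2 [NS]: N:empty,E:wait,S:car4-GO,W:wait | queues: N=0 E=2 S=1 W=2
Step 3 [NS]: N:empty,E:wait,S:car7-GO,W:wait | queues: N=0 E=2 S=0 W=2
Step 4 [NS]: N:empty,E:wait,S:empty,W:wait | queues: N=0 E=2 S=0 W=2
Step 5 [EW]: N:wait,E:car3-GO,S:wait,W:car1-GO | queues: N=0 E=1 S=0 W=1
Step 6 [EW]: N:wait,E:car5-GO,S:wait,W:car6-GO | queues: N=0 E=0 S=0 W=0

N: empty
E: empty
S: empty
W: empty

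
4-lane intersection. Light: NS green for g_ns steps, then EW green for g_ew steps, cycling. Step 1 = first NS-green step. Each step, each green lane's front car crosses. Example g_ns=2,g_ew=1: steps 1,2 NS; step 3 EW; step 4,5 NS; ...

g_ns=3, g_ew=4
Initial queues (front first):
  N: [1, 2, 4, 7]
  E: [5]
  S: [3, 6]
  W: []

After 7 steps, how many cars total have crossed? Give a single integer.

Step 1 [NS]: N:car1-GO,E:wait,S:car3-GO,W:wait | queues: N=3 E=1 S=1 W=0
Step 2 [NS]: N:car2-GO,E:wait,S:car6-GO,W:wait | queues: N=2 E=1 S=0 W=0
Step 3 [NS]: N:car4-GO,E:wait,S:empty,W:wait | queues: N=1 E=1 S=0 W=0
Step 4 [EW]: N:wait,E:car5-GO,S:wait,W:empty | queues: N=1 E=0 S=0 W=0
Step 5 [EW]: N:wait,E:empty,S:wait,W:empty | queues: N=1 E=0 S=0 W=0
Step 6 [EW]: N:wait,E:empty,S:wait,W:empty | queues: N=1 E=0 S=0 W=0
Step 7 [EW]: N:wait,E:empty,S:wait,W:empty | queues: N=1 E=0 S=0 W=0
Cars crossed by step 7: 6

Answer: 6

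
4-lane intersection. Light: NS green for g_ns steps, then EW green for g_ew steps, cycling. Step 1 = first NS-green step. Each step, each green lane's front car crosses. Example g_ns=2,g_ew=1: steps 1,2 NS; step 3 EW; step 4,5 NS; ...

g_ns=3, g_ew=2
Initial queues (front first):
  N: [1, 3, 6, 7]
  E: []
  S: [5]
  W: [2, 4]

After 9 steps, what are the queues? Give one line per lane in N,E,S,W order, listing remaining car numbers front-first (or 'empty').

Step 1 [NS]: N:car1-GO,E:wait,S:car5-GO,W:wait | queues: N=3 E=0 S=0 W=2
Step 2 [NS]: N:car3-GO,E:wait,S:empty,W:wait | queues: N=2 E=0 S=0 W=2
Step 3 [NS]: N:car6-GO,E:wait,S:empty,W:wait | queues: N=1 E=0 S=0 W=2
Step 4 [EW]: N:wait,E:empty,S:wait,W:car2-GO | queues: N=1 E=0 S=0 W=1
Step 5 [EW]: N:wait,E:empty,S:wait,W:car4-GO | queues: N=1 E=0 S=0 W=0
Step 6 [NS]: N:car7-GO,E:wait,S:empty,W:wait | queues: N=0 E=0 S=0 W=0

N: empty
E: empty
S: empty
W: empty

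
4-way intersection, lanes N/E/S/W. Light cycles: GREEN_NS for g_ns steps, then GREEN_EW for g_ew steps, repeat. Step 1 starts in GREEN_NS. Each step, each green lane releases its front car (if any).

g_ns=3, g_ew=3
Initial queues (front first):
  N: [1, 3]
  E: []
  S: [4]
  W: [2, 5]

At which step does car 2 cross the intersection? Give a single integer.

Step 1 [NS]: N:car1-GO,E:wait,S:car4-GO,W:wait | queues: N=1 E=0 S=0 W=2
Step 2 [NS]: N:car3-GO,E:wait,S:empty,W:wait | queues: N=0 E=0 S=0 W=2
Step 3 [NS]: N:empty,E:wait,S:empty,W:wait | queues: N=0 E=0 S=0 W=2
Step 4 [EW]: N:wait,E:empty,S:wait,W:car2-GO | queues: N=0 E=0 S=0 W=1
Step 5 [EW]: N:wait,E:empty,S:wait,W:car5-GO | queues: N=0 E=0 S=0 W=0
Car 2 crosses at step 4

4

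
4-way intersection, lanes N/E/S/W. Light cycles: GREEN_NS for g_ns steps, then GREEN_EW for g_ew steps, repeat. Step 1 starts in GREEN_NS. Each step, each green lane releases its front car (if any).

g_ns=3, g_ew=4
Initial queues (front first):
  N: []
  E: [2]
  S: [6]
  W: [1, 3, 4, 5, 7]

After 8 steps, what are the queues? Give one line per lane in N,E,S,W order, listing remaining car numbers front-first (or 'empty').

Step 1 [NS]: N:empty,E:wait,S:car6-GO,W:wait | queues: N=0 E=1 S=0 W=5
Step 2 [NS]: N:empty,E:wait,S:empty,W:wait | queues: N=0 E=1 S=0 W=5
Step 3 [NS]: N:empty,E:wait,S:empty,W:wait | queues: N=0 E=1 S=0 W=5
Step 4 [EW]: N:wait,E:car2-GO,S:wait,W:car1-GO | queues: N=0 E=0 S=0 W=4
Step 5 [EW]: N:wait,E:empty,S:wait,W:car3-GO | queues: N=0 E=0 S=0 W=3
Step 6 [EW]: N:wait,E:empty,S:wait,W:car4-GO | queues: N=0 E=0 S=0 W=2
Step 7 [EW]: N:wait,E:empty,S:wait,W:car5-GO | queues: N=0 E=0 S=0 W=1
Step 8 [NS]: N:empty,E:wait,S:empty,W:wait | queues: N=0 E=0 S=0 W=1

N: empty
E: empty
S: empty
W: 7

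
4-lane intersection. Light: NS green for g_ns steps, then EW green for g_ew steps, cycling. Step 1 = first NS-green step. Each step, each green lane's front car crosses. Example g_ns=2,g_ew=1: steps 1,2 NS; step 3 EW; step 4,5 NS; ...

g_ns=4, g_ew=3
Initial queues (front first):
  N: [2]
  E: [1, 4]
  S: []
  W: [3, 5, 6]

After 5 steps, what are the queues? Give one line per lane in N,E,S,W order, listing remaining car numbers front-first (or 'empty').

Step 1 [NS]: N:car2-GO,E:wait,S:empty,W:wait | queues: N=0 E=2 S=0 W=3
Step 2 [NS]: N:empty,E:wait,S:empty,W:wait | queues: N=0 E=2 S=0 W=3
Step 3 [NS]: N:empty,E:wait,S:empty,W:wait | queues: N=0 E=2 S=0 W=3
Step 4 [NS]: N:empty,E:wait,S:empty,W:wait | queues: N=0 E=2 S=0 W=3
Step 5 [EW]: N:wait,E:car1-GO,S:wait,W:car3-GO | queues: N=0 E=1 S=0 W=2

N: empty
E: 4
S: empty
W: 5 6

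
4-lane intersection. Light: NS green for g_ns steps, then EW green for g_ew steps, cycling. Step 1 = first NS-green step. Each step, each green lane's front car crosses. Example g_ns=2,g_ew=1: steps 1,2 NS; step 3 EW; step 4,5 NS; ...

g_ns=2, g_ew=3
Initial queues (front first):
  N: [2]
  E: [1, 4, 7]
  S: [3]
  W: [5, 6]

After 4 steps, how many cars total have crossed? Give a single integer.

Answer: 6

Derivation:
Step 1 [NS]: N:car2-GO,E:wait,S:car3-GO,W:wait | queues: N=0 E=3 S=0 W=2
Step 2 [NS]: N:empty,E:wait,S:empty,W:wait | queues: N=0 E=3 S=0 W=2
Step 3 [EW]: N:wait,E:car1-GO,S:wait,W:car5-GO | queues: N=0 E=2 S=0 W=1
Step 4 [EW]: N:wait,E:car4-GO,S:wait,W:car6-GO | queues: N=0 E=1 S=0 W=0
Cars crossed by step 4: 6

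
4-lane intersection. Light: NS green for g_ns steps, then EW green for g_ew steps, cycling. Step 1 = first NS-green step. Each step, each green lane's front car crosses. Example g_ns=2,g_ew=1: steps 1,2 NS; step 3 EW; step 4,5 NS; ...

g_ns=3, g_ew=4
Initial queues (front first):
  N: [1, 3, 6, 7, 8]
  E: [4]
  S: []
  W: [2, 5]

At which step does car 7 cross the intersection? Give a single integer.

Step 1 [NS]: N:car1-GO,E:wait,S:empty,W:wait | queues: N=4 E=1 S=0 W=2
Step 2 [NS]: N:car3-GO,E:wait,S:empty,W:wait | queues: N=3 E=1 S=0 W=2
Step 3 [NS]: N:car6-GO,E:wait,S:empty,W:wait | queues: N=2 E=1 S=0 W=2
Step 4 [EW]: N:wait,E:car4-GO,S:wait,W:car2-GO | queues: N=2 E=0 S=0 W=1
Step 5 [EW]: N:wait,E:empty,S:wait,W:car5-GO | queues: N=2 E=0 S=0 W=0
Step 6 [EW]: N:wait,E:empty,S:wait,W:empty | queues: N=2 E=0 S=0 W=0
Step 7 [EW]: N:wait,E:empty,S:wait,W:empty | queues: N=2 E=0 S=0 W=0
Step 8 [NS]: N:car7-GO,E:wait,S:empty,W:wait | queues: N=1 E=0 S=0 W=0
Step 9 [NS]: N:car8-GO,E:wait,S:empty,W:wait | queues: N=0 E=0 S=0 W=0
Car 7 crosses at step 8

8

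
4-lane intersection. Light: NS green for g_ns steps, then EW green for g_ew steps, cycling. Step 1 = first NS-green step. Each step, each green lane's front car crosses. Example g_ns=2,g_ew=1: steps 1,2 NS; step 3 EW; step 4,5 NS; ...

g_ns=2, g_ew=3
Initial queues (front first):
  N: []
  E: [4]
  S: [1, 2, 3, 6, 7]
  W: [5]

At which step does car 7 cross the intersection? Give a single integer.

Step 1 [NS]: N:empty,E:wait,S:car1-GO,W:wait | queues: N=0 E=1 S=4 W=1
Step 2 [NS]: N:empty,E:wait,S:car2-GO,W:wait | queues: N=0 E=1 S=3 W=1
Step 3 [EW]: N:wait,E:car4-GO,S:wait,W:car5-GO | queues: N=0 E=0 S=3 W=0
Step 4 [EW]: N:wait,E:empty,S:wait,W:empty | queues: N=0 E=0 S=3 W=0
Step 5 [EW]: N:wait,E:empty,S:wait,W:empty | queues: N=0 E=0 S=3 W=0
Step 6 [NS]: N:empty,E:wait,S:car3-GO,W:wait | queues: N=0 E=0 S=2 W=0
Step 7 [NS]: N:empty,E:wait,S:car6-GO,W:wait | queues: N=0 E=0 S=1 W=0
Step 8 [EW]: N:wait,E:empty,S:wait,W:empty | queues: N=0 E=0 S=1 W=0
Step 9 [EW]: N:wait,E:empty,S:wait,W:empty | queues: N=0 E=0 S=1 W=0
Step 10 [EW]: N:wait,E:empty,S:wait,W:empty | queues: N=0 E=0 S=1 W=0
Step 11 [NS]: N:empty,E:wait,S:car7-GO,W:wait | queues: N=0 E=0 S=0 W=0
Car 7 crosses at step 11

11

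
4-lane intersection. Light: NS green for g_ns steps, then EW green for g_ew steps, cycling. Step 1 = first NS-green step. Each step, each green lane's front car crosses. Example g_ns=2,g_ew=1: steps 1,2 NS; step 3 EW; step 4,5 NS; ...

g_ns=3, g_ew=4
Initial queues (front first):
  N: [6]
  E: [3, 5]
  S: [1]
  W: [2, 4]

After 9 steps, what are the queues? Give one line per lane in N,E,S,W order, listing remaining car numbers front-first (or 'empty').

Step 1 [NS]: N:car6-GO,E:wait,S:car1-GO,W:wait | queues: N=0 E=2 S=0 W=2
Step 2 [NS]: N:empty,E:wait,S:empty,W:wait | queues: N=0 E=2 S=0 W=2
Step 3 [NS]: N:empty,E:wait,S:empty,W:wait | queues: N=0 E=2 S=0 W=2
Step 4 [EW]: N:wait,E:car3-GO,S:wait,W:car2-GO | queues: N=0 E=1 S=0 W=1
Step 5 [EW]: N:wait,E:car5-GO,S:wait,W:car4-GO | queues: N=0 E=0 S=0 W=0

N: empty
E: empty
S: empty
W: empty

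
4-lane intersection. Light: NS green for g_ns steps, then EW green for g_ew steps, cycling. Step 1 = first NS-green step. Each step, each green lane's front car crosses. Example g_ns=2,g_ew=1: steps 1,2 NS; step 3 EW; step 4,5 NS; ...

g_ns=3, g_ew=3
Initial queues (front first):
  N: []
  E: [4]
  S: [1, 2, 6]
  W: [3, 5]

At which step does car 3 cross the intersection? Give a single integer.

Step 1 [NS]: N:empty,E:wait,S:car1-GO,W:wait | queues: N=0 E=1 S=2 W=2
Step 2 [NS]: N:empty,E:wait,S:car2-GO,W:wait | queues: N=0 E=1 S=1 W=2
Step 3 [NS]: N:empty,E:wait,S:car6-GO,W:wait | queues: N=0 E=1 S=0 W=2
Step 4 [EW]: N:wait,E:car4-GO,S:wait,W:car3-GO | queues: N=0 E=0 S=0 W=1
Step 5 [EW]: N:wait,E:empty,S:wait,W:car5-GO | queues: N=0 E=0 S=0 W=0
Car 3 crosses at step 4

4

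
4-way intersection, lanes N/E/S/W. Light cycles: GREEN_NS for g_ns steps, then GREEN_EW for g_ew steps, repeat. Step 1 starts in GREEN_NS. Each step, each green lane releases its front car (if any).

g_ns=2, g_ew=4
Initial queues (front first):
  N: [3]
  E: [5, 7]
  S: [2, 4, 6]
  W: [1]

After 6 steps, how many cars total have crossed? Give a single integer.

Step 1 [NS]: N:car3-GO,E:wait,S:car2-GO,W:wait | queues: N=0 E=2 S=2 W=1
Step 2 [NS]: N:empty,E:wait,S:car4-GO,W:wait | queues: N=0 E=2 S=1 W=1
Step 3 [EW]: N:wait,E:car5-GO,S:wait,W:car1-GO | queues: N=0 E=1 S=1 W=0
Step 4 [EW]: N:wait,E:car7-GO,S:wait,W:empty | queues: N=0 E=0 S=1 W=0
Step 5 [EW]: N:wait,E:empty,S:wait,W:empty | queues: N=0 E=0 S=1 W=0
Step 6 [EW]: N:wait,E:empty,S:wait,W:empty | queues: N=0 E=0 S=1 W=0
Cars crossed by step 6: 6

Answer: 6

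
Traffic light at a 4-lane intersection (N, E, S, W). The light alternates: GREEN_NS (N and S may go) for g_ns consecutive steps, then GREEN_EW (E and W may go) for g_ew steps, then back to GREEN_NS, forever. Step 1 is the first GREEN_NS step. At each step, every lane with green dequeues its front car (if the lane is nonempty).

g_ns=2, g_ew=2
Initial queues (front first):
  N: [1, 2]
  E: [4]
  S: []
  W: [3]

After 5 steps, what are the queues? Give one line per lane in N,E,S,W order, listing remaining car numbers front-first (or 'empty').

Step 1 [NS]: N:car1-GO,E:wait,S:empty,W:wait | queues: N=1 E=1 S=0 W=1
Step 2 [NS]: N:car2-GO,E:wait,S:empty,W:wait | queues: N=0 E=1 S=0 W=1
Step 3 [EW]: N:wait,E:car4-GO,S:wait,W:car3-GO | queues: N=0 E=0 S=0 W=0

N: empty
E: empty
S: empty
W: empty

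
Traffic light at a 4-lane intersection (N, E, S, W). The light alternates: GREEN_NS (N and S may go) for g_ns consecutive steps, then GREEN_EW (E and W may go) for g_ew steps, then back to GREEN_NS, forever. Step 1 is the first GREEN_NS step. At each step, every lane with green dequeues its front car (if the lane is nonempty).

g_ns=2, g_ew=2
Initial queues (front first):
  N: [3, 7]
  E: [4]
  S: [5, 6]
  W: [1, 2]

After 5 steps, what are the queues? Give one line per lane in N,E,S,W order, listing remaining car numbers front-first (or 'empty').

Step 1 [NS]: N:car3-GO,E:wait,S:car5-GO,W:wait | queues: N=1 E=1 S=1 W=2
Step 2 [NS]: N:car7-GO,E:wait,S:car6-GO,W:wait | queues: N=0 E=1 S=0 W=2
Step 3 [EW]: N:wait,E:car4-GO,S:wait,W:car1-GO | queues: N=0 E=0 S=0 W=1
Step 4 [EW]: N:wait,E:empty,S:wait,W:car2-GO | queues: N=0 E=0 S=0 W=0

N: empty
E: empty
S: empty
W: empty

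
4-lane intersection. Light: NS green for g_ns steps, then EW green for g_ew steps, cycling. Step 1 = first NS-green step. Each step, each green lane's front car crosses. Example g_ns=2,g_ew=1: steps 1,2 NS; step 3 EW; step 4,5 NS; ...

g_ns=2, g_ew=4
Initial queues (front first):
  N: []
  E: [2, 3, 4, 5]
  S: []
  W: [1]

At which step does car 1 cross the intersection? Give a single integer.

Step 1 [NS]: N:empty,E:wait,S:empty,W:wait | queues: N=0 E=4 S=0 W=1
Step 2 [NS]: N:empty,E:wait,S:empty,W:wait | queues: N=0 E=4 S=0 W=1
Step 3 [EW]: N:wait,E:car2-GO,S:wait,W:car1-GO | queues: N=0 E=3 S=0 W=0
Step 4 [EW]: N:wait,E:car3-GO,S:wait,W:empty | queues: N=0 E=2 S=0 W=0
Step 5 [EW]: N:wait,E:car4-GO,S:wait,W:empty | queues: N=0 E=1 S=0 W=0
Step 6 [EW]: N:wait,E:car5-GO,S:wait,W:empty | queues: N=0 E=0 S=0 W=0
Car 1 crosses at step 3

3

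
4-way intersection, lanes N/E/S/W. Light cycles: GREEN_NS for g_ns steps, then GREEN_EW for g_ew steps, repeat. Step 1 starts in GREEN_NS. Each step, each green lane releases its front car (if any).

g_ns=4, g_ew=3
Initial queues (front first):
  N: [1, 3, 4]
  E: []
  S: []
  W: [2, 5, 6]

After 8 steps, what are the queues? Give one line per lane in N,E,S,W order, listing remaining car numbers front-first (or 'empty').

Step 1 [NS]: N:car1-GO,E:wait,S:empty,W:wait | queues: N=2 E=0 S=0 W=3
Step 2 [NS]: N:car3-GO,E:wait,S:empty,W:wait | queues: N=1 E=0 S=0 W=3
Step 3 [NS]: N:car4-GO,E:wait,S:empty,W:wait | queues: N=0 E=0 S=0 W=3
Step 4 [NS]: N:empty,E:wait,S:empty,W:wait | queues: N=0 E=0 S=0 W=3
Step 5 [EW]: N:wait,E:empty,S:wait,W:car2-GO | queues: N=0 E=0 S=0 W=2
Step 6 [EW]: N:wait,E:empty,S:wait,W:car5-GO | queues: N=0 E=0 S=0 W=1
Step 7 [EW]: N:wait,E:empty,S:wait,W:car6-GO | queues: N=0 E=0 S=0 W=0

N: empty
E: empty
S: empty
W: empty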